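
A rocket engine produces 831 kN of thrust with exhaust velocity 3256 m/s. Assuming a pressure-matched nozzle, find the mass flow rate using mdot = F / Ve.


mdot = F / Ve = 831000 / 3256 = 255.2 kg/s

255.2 kg/s


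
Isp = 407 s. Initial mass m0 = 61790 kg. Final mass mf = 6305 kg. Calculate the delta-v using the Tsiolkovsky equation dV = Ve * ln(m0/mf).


Ve = 407 * 9.81 = 3992.67 m/s
dV = 3992.67 * ln(61790/6305) = 9113 m/s

9113 m/s


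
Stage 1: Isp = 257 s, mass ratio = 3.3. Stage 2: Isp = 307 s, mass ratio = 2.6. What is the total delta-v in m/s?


dV1 = 257 * 9.81 * ln(3.3) = 3010.1 m/s
dV2 = 307 * 9.81 * ln(2.6) = 2877.7 m/s
Total dV = 3010.1 + 2877.7 = 5887.8 m/s ~ 5888 m/s

5888 m/s


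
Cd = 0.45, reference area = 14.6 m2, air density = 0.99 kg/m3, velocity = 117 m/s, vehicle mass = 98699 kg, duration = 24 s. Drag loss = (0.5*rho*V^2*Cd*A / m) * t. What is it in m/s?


D = 0.5 * 0.99 * 117^2 * 0.45 * 14.6 = 44518.68 N
a = 44518.68 / 98699 = 0.4511 m/s2
dV = 0.4511 * 24 = 10.8 m/s

10.8 m/s


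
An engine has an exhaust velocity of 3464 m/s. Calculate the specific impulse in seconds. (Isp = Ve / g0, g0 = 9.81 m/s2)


Isp = Ve / g0 = 3464 / 9.81 = 353.1 s

353.1 s


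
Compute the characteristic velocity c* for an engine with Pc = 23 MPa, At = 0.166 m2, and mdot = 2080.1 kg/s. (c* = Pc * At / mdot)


c* = 23e6 * 0.166 / 2080.1 = 1835 m/s

1835 m/s


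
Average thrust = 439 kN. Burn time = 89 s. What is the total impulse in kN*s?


It = 439 * 89 = 39071 kN*s

39071 kN*s


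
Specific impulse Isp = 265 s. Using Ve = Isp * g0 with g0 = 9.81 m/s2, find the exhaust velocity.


Ve = Isp * g0 = 265 * 9.81 = 2599.7 m/s

2599.7 m/s


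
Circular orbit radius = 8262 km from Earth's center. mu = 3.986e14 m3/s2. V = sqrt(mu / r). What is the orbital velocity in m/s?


V = sqrt(3.986e14 / 8262000) = 6946 m/s

6946 m/s


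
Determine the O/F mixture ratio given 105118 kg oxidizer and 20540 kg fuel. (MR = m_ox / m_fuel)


MR = 105118 / 20540 = 5.12

5.12


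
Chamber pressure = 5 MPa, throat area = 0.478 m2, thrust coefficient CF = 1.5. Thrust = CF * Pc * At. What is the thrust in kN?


F = 1.5 * 5e6 * 0.478 = 3.5850e+06 N = 3585.0 kN

3585.0 kN


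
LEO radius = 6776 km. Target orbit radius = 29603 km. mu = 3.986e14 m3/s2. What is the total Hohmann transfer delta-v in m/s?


V1 = sqrt(mu/r1) = 7669.76 m/s
dV1 = V1*(sqrt(2*r2/(r1+r2)) - 1) = 2114.75 m/s
V2 = sqrt(mu/r2) = 3669.45 m/s
dV2 = V2*(1 - sqrt(2*r1/(r1+r2))) = 1429.81 m/s
Total dV = 3545 m/s

3545 m/s


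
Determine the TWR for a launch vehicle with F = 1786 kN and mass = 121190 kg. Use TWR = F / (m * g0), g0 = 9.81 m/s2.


TWR = 1786000 / (121190 * 9.81) = 1.5

1.5


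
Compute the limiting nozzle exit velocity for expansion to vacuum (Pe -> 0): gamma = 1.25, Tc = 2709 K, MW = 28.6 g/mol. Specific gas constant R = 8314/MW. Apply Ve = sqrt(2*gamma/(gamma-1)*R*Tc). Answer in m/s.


R = 8314 / 28.6 = 290.7 J/(kg.K)
Ve = sqrt(2 * 1.25 / (1.25 - 1) * 290.7 * 2709) = 2806 m/s

2806 m/s


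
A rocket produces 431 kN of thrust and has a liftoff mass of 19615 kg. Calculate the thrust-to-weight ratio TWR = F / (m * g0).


TWR = 431000 / (19615 * 9.81) = 2.24

2.24


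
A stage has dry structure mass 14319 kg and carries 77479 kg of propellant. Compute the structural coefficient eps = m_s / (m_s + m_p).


eps = 14319 / (14319 + 77479) = 0.156

0.156


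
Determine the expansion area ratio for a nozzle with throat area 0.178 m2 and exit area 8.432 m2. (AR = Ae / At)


AR = 8.432 / 0.178 = 47.4

47.4


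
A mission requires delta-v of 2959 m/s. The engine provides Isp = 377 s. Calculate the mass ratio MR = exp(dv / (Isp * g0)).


Ve = 377 * 9.81 = 3698.37 m/s
MR = exp(2959 / 3698.37) = 2.226

2.226


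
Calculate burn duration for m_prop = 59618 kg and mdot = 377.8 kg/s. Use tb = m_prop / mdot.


tb = 59618 / 377.8 = 157.8 s

157.8 s


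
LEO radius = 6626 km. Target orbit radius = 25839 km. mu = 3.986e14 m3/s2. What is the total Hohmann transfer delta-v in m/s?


V1 = sqrt(mu/r1) = 7756.09 m/s
dV1 = V1*(sqrt(2*r2/(r1+r2)) - 1) = 2029.52 m/s
V2 = sqrt(mu/r2) = 3927.63 m/s
dV2 = V2*(1 - sqrt(2*r1/(r1+r2))) = 1418.27 m/s
Total dV = 3448 m/s

3448 m/s


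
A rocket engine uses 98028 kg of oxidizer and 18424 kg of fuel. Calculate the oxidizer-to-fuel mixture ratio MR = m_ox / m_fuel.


MR = 98028 / 18424 = 5.32

5.32


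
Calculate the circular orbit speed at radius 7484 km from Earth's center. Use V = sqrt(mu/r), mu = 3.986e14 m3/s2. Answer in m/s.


V = sqrt(3.986e14 / 7484000) = 7298 m/s

7298 m/s


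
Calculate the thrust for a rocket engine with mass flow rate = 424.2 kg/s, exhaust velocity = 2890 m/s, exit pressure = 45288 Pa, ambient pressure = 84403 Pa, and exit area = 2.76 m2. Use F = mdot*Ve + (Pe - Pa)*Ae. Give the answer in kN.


F = 424.2 * 2890 + (45288 - 84403) * 2.76 = 1.1180e+06 N = 1118.0 kN

1118.0 kN


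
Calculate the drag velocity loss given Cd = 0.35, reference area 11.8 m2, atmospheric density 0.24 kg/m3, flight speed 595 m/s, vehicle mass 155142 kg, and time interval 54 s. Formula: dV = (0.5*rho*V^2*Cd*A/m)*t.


D = 0.5 * 0.24 * 595^2 * 0.35 * 11.8 = 175454.79 N
a = 175454.79 / 155142 = 1.1309 m/s2
dV = 1.1309 * 54 = 61.1 m/s

61.1 m/s


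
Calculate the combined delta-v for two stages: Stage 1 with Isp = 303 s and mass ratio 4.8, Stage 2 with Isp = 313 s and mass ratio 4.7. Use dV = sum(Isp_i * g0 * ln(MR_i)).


dV1 = 303 * 9.81 * ln(4.8) = 4662.6 m/s
dV2 = 313 * 9.81 * ln(4.7) = 4751.8 m/s
Total dV = 4662.6 + 4751.8 = 9414.4 m/s ~ 9414 m/s

9414 m/s


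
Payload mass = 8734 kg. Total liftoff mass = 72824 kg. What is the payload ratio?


PR = 8734 / 72824 = 0.1199

0.1199


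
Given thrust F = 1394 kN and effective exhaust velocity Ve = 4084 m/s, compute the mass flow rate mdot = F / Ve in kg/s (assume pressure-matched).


mdot = F / Ve = 1394000 / 4084 = 341.3 kg/s

341.3 kg/s


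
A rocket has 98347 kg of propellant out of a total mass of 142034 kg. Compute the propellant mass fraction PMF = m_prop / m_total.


PMF = 98347 / 142034 = 0.692

0.692


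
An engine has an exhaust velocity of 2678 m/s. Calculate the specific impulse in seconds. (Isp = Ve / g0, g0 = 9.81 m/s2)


Isp = Ve / g0 = 2678 / 9.81 = 273.0 s

273.0 s


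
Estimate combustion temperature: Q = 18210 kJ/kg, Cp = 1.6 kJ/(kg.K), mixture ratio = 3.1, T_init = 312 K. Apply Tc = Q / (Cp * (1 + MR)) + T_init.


Tc = 18210 / (1.6 * (1 + 3.1)) + 312 = 3088 K

3088 K


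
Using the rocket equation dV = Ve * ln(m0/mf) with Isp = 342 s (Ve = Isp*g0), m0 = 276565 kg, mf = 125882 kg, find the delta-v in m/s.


Ve = 342 * 9.81 = 3355.02 m/s
dV = 3355.02 * ln(276565/125882) = 2641 m/s

2641 m/s


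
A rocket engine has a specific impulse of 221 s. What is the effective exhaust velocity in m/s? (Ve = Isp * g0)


Ve = Isp * g0 = 221 * 9.81 = 2168.0 m/s

2168.0 m/s


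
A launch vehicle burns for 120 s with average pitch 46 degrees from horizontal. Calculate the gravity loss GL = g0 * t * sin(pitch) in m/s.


GL = 9.81 * 120 * sin(46 deg) = 847 m/s

847 m/s


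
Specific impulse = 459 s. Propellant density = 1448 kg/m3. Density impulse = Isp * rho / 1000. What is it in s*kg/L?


rho*Isp = 459 * 1448 / 1000 = 665 s*kg/L

665 s*kg/L


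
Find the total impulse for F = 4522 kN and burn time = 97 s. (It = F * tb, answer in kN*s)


It = 4522 * 97 = 438634 kN*s

438634 kN*s


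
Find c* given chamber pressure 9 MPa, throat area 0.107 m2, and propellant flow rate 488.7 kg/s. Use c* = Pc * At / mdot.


c* = 9e6 * 0.107 / 488.7 = 1971 m/s

1971 m/s


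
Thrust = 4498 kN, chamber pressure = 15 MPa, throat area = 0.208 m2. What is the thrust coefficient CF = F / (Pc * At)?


CF = 4498000 / (15e6 * 0.208) = 1.44

1.44


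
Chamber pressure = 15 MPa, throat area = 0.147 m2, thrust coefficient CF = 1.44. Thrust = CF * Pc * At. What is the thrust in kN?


F = 1.44 * 15e6 * 0.147 = 3.1752e+06 N = 3175.2 kN

3175.2 kN


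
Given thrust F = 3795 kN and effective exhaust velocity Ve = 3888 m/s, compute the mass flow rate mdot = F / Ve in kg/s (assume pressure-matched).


mdot = F / Ve = 3795000 / 3888 = 976.1 kg/s

976.1 kg/s


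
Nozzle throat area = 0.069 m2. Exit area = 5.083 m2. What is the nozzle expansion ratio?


AR = 5.083 / 0.069 = 73.7

73.7


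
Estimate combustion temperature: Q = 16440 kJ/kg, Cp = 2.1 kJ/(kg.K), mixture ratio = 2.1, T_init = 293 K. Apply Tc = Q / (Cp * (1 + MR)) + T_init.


Tc = 16440 / (2.1 * (1 + 2.1)) + 293 = 2818 K

2818 K


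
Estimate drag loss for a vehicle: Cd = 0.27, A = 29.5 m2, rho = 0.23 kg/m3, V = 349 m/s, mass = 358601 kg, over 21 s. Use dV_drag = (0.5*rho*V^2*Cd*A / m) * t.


D = 0.5 * 0.23 * 349^2 * 0.27 * 29.5 = 111566.67 N
a = 111566.67 / 358601 = 0.3111 m/s2
dV = 0.3111 * 21 = 6.5 m/s

6.5 m/s


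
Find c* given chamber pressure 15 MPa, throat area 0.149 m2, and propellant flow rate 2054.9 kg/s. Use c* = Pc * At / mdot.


c* = 15e6 * 0.149 / 2054.9 = 1088 m/s

1088 m/s


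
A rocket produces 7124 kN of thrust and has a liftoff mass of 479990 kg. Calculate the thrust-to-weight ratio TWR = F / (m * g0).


TWR = 7124000 / (479990 * 9.81) = 1.51

1.51


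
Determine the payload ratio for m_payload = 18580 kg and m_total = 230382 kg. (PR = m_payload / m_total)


PR = 18580 / 230382 = 0.0806

0.0806


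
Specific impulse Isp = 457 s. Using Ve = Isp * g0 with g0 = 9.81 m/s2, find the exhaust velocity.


Ve = Isp * g0 = 457 * 9.81 = 4483.2 m/s

4483.2 m/s


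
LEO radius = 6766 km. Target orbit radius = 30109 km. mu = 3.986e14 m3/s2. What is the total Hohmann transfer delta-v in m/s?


V1 = sqrt(mu/r1) = 7675.43 m/s
dV1 = V1*(sqrt(2*r2/(r1+r2)) - 1) = 2133.01 m/s
V2 = sqrt(mu/r2) = 3638.48 m/s
dV2 = V2*(1 - sqrt(2*r1/(r1+r2))) = 1434.36 m/s
Total dV = 3567 m/s

3567 m/s


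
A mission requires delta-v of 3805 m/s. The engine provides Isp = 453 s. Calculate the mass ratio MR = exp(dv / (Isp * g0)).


Ve = 453 * 9.81 = 4443.93 m/s
MR = exp(3805 / 4443.93) = 2.354

2.354


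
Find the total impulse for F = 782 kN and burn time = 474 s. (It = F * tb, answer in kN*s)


It = 782 * 474 = 370668 kN*s

370668 kN*s


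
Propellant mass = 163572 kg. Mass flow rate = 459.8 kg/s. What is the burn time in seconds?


tb = 163572 / 459.8 = 355.7 s

355.7 s


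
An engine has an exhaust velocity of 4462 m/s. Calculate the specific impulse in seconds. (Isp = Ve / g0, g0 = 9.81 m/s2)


Isp = Ve / g0 = 4462 / 9.81 = 454.8 s

454.8 s


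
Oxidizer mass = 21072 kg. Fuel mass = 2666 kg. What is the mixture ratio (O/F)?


MR = 21072 / 2666 = 7.9

7.9


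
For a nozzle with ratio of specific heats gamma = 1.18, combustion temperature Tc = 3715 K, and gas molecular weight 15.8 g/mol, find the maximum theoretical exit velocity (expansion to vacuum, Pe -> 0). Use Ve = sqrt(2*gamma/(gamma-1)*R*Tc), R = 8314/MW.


R = 8314 / 15.8 = 526.2 J/(kg.K)
Ve = sqrt(2 * 1.18 / (1.18 - 1) * 526.2 * 3715) = 5063 m/s

5063 m/s


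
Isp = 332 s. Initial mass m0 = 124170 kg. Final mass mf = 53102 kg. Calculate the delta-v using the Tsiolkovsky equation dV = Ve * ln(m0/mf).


Ve = 332 * 9.81 = 3256.92 m/s
dV = 3256.92 * ln(124170/53102) = 2767 m/s

2767 m/s


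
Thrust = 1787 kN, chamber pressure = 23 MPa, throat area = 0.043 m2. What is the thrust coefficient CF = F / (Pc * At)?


CF = 1787000 / (23e6 * 0.043) = 1.81

1.81


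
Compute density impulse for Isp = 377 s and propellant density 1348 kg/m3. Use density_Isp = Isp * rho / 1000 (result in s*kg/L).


rho*Isp = 377 * 1348 / 1000 = 508 s*kg/L

508 s*kg/L


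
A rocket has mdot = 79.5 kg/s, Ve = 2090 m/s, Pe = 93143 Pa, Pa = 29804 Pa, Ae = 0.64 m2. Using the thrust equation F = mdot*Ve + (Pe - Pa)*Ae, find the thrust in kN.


F = 79.5 * 2090 + (93143 - 29804) * 0.64 = 206692.0 N = 206.7 kN

206.7 kN


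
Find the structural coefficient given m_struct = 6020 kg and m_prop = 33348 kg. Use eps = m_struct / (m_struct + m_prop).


eps = 6020 / (6020 + 33348) = 0.1529

0.1529


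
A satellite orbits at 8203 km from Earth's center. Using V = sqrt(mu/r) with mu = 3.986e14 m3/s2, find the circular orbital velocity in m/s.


V = sqrt(3.986e14 / 8203000) = 6971 m/s

6971 m/s


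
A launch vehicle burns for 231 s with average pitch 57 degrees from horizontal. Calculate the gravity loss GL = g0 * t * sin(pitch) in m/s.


GL = 9.81 * 231 * sin(57 deg) = 1901 m/s

1901 m/s


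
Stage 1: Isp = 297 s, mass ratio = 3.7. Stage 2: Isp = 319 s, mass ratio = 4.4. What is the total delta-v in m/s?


dV1 = 297 * 9.81 * ln(3.7) = 3811.9 m/s
dV2 = 319 * 9.81 * ln(4.4) = 4636.5 m/s
Total dV = 3811.9 + 4636.5 = 8448.4 m/s ~ 8448 m/s

8448 m/s


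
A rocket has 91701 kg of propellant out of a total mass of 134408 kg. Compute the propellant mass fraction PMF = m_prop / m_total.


PMF = 91701 / 134408 = 0.682

0.682


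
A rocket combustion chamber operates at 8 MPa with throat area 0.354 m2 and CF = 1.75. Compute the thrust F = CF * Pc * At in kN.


F = 1.75 * 8e6 * 0.354 = 4.9560e+06 N = 4956.0 kN

4956.0 kN


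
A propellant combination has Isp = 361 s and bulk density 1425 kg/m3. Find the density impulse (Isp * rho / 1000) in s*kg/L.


rho*Isp = 361 * 1425 / 1000 = 514 s*kg/L

514 s*kg/L


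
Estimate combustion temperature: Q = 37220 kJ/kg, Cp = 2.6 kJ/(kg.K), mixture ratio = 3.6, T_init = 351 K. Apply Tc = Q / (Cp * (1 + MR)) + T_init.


Tc = 37220 / (2.6 * (1 + 3.6)) + 351 = 3463 K

3463 K


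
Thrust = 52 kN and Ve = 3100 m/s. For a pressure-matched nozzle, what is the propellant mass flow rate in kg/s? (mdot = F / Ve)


mdot = F / Ve = 52000 / 3100 = 16.8 kg/s

16.8 kg/s


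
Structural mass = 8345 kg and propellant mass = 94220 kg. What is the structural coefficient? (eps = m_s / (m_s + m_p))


eps = 8345 / (8345 + 94220) = 0.0814

0.0814


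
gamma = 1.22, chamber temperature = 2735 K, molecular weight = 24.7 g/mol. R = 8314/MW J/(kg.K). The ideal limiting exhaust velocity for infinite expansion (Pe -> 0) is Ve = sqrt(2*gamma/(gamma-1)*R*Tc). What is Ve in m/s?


R = 8314 / 24.7 = 336.6 J/(kg.K)
Ve = sqrt(2 * 1.22 / (1.22 - 1) * 336.6 * 2735) = 3195 m/s

3195 m/s


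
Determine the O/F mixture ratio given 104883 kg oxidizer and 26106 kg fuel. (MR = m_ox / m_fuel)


MR = 104883 / 26106 = 4.02

4.02


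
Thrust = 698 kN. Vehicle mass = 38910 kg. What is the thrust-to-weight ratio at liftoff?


TWR = 698000 / (38910 * 9.81) = 1.83

1.83


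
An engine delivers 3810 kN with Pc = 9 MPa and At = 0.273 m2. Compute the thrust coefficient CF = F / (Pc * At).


CF = 3810000 / (9e6 * 0.273) = 1.55

1.55


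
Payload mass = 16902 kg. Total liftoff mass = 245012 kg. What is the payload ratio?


PR = 16902 / 245012 = 0.069

0.069


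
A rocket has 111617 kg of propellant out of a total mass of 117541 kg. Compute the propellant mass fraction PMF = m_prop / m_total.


PMF = 111617 / 117541 = 0.95

0.95


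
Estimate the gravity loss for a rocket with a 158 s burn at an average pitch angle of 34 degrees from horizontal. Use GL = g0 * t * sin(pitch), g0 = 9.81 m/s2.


GL = 9.81 * 158 * sin(34 deg) = 867 m/s

867 m/s


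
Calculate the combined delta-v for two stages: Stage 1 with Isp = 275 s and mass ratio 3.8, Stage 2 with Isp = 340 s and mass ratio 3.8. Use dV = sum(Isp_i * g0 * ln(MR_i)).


dV1 = 275 * 9.81 * ln(3.8) = 3601.5 m/s
dV2 = 340 * 9.81 * ln(3.8) = 4452.8 m/s
Total dV = 3601.5 + 4452.8 = 8054.3 m/s ~ 8054 m/s

8054 m/s


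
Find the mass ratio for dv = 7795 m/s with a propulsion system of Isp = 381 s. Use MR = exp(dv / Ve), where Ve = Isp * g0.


Ve = 381 * 9.81 = 3737.61 m/s
MR = exp(7795 / 3737.61) = 8.049

8.049


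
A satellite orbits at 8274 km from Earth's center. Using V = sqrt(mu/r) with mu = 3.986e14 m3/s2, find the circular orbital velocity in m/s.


V = sqrt(3.986e14 / 8274000) = 6941 m/s

6941 m/s


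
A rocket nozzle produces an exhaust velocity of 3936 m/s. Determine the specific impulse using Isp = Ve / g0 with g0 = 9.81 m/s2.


Isp = Ve / g0 = 3936 / 9.81 = 401.2 s

401.2 s


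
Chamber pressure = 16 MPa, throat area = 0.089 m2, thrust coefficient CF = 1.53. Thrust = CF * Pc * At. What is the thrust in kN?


F = 1.53 * 16e6 * 0.089 = 2.1787e+06 N = 2178.7 kN

2178.7 kN


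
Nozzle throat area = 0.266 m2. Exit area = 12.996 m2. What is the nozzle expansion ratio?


AR = 12.996 / 0.266 = 48.9

48.9


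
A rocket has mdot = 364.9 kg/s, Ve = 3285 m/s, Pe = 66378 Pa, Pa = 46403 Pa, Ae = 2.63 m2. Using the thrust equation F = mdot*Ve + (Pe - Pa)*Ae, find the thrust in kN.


F = 364.9 * 3285 + (66378 - 46403) * 2.63 = 1.2512e+06 N = 1251.2 kN

1251.2 kN


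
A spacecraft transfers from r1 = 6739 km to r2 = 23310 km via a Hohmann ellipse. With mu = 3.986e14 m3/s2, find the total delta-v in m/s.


V1 = sqrt(mu/r1) = 7690.79 m/s
dV1 = V1*(sqrt(2*r2/(r1+r2)) - 1) = 1888.69 m/s
V2 = sqrt(mu/r2) = 4135.21 m/s
dV2 = V2*(1 - sqrt(2*r1/(r1+r2))) = 1365.75 m/s
Total dV = 3254 m/s

3254 m/s


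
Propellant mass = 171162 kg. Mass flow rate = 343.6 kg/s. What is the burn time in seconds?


tb = 171162 / 343.6 = 498.1 s

498.1 s


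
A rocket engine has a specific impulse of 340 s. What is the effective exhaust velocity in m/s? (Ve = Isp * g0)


Ve = Isp * g0 = 340 * 9.81 = 3335.4 m/s

3335.4 m/s


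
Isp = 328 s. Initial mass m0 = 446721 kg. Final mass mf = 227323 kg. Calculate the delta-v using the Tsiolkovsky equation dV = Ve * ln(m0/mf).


Ve = 328 * 9.81 = 3217.68 m/s
dV = 3217.68 * ln(446721/227323) = 2174 m/s

2174 m/s


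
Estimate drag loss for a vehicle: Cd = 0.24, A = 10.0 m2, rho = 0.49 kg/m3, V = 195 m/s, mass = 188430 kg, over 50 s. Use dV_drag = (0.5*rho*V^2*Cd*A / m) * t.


D = 0.5 * 0.49 * 195^2 * 0.24 * 10.0 = 22358.7 N
a = 22358.7 / 188430 = 0.1187 m/s2
dV = 0.1187 * 50 = 5.9 m/s

5.9 m/s


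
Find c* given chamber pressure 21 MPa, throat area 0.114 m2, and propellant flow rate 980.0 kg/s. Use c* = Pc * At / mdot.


c* = 21e6 * 0.114 / 980.0 = 2443 m/s

2443 m/s


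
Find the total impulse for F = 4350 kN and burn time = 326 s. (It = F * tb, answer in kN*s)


It = 4350 * 326 = 1418100 kN*s

1418100 kN*s


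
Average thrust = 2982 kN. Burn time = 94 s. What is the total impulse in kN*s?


It = 2982 * 94 = 280308 kN*s

280308 kN*s


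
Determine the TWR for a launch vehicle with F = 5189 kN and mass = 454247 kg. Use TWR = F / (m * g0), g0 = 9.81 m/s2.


TWR = 5189000 / (454247 * 9.81) = 1.16

1.16


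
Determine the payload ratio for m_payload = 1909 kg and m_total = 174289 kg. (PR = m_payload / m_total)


PR = 1909 / 174289 = 0.011

0.011


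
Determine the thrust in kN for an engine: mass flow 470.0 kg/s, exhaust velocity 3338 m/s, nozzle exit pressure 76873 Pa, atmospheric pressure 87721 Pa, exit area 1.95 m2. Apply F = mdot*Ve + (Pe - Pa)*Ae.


F = 470.0 * 3338 + (76873 - 87721) * 1.95 = 1.5477e+06 N = 1547.7 kN

1547.7 kN


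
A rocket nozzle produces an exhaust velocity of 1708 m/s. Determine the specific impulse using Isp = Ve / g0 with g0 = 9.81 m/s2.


Isp = Ve / g0 = 1708 / 9.81 = 174.1 s

174.1 s


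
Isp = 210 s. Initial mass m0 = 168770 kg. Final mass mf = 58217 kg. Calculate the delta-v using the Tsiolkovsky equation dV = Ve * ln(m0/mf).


Ve = 210 * 9.81 = 2060.1 m/s
dV = 2060.1 * ln(168770/58217) = 2193 m/s

2193 m/s


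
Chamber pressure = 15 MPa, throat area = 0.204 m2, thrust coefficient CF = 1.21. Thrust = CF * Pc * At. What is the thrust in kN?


F = 1.21 * 15e6 * 0.204 = 3.7026e+06 N = 3702.6 kN

3702.6 kN


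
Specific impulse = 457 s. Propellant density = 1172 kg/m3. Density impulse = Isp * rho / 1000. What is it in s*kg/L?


rho*Isp = 457 * 1172 / 1000 = 536 s*kg/L

536 s*kg/L


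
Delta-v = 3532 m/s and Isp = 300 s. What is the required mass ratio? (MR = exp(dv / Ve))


Ve = 300 * 9.81 = 2943.0 m/s
MR = exp(3532 / 2943.0) = 3.321

3.321


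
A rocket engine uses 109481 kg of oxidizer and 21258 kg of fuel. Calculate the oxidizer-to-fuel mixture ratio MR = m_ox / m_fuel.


MR = 109481 / 21258 = 5.15

5.15


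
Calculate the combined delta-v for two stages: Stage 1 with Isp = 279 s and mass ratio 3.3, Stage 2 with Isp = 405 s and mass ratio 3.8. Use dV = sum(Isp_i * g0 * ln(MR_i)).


dV1 = 279 * 9.81 * ln(3.3) = 3267.8 m/s
dV2 = 405 * 9.81 * ln(3.8) = 5304.0 m/s
Total dV = 3267.8 + 5304.0 = 8571.8 m/s ~ 8572 m/s

8572 m/s


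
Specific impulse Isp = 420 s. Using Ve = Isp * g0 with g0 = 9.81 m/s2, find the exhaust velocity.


Ve = Isp * g0 = 420 * 9.81 = 4120.2 m/s

4120.2 m/s


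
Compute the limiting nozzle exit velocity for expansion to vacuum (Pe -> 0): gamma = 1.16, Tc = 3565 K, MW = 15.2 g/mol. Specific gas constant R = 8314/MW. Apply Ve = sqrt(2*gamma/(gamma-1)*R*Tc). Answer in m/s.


R = 8314 / 15.2 = 546.97 J/(kg.K)
Ve = sqrt(2 * 1.16 / (1.16 - 1) * 546.97 * 3565) = 5317 m/s

5317 m/s


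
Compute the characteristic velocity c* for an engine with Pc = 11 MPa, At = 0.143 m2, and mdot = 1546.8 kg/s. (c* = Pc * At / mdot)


c* = 11e6 * 0.143 / 1546.8 = 1017 m/s

1017 m/s


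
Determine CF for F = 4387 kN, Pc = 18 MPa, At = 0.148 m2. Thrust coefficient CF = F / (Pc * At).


CF = 4387000 / (18e6 * 0.148) = 1.65

1.65


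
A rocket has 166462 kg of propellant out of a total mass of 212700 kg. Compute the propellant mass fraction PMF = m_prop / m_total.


PMF = 166462 / 212700 = 0.783

0.783


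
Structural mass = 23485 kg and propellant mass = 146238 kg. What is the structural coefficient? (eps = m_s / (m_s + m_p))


eps = 23485 / (23485 + 146238) = 0.1384

0.1384


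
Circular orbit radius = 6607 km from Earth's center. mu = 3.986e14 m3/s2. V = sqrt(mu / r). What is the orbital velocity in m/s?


V = sqrt(3.986e14 / 6607000) = 7767 m/s

7767 m/s


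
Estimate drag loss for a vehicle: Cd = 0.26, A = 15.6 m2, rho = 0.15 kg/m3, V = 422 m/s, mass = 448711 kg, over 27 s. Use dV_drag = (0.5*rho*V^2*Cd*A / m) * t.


D = 0.5 * 0.15 * 422^2 * 0.26 * 15.6 = 54173.15 N
a = 54173.15 / 448711 = 0.1207 m/s2
dV = 0.1207 * 27 = 3.3 m/s

3.3 m/s


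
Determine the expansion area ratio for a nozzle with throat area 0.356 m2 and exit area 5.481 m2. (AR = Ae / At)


AR = 5.481 / 0.356 = 15.4

15.4


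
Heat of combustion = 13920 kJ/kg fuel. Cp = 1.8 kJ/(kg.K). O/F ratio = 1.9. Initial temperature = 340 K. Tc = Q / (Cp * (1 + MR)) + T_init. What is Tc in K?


Tc = 13920 / (1.8 * (1 + 1.9)) + 340 = 3007 K

3007 K


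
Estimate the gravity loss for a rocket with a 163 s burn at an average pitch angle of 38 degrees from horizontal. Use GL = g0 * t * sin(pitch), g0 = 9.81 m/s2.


GL = 9.81 * 163 * sin(38 deg) = 984 m/s

984 m/s


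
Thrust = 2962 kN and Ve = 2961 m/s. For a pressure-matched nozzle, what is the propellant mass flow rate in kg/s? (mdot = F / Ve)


mdot = F / Ve = 2962000 / 2961 = 1000.3 kg/s

1000.3 kg/s


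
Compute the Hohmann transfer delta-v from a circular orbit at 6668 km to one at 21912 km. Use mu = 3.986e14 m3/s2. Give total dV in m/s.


V1 = sqrt(mu/r1) = 7731.63 m/s
dV1 = V1*(sqrt(2*r2/(r1+r2)) - 1) = 1842.42 m/s
V2 = sqrt(mu/r2) = 4265.08 m/s
dV2 = V2*(1 - sqrt(2*r1/(r1+r2))) = 1351.62 m/s
Total dV = 3194 m/s

3194 m/s


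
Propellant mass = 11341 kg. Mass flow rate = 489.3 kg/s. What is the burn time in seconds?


tb = 11341 / 489.3 = 23.2 s

23.2 s


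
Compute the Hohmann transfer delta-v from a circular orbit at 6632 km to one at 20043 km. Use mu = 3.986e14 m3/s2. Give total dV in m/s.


V1 = sqrt(mu/r1) = 7752.58 m/s
dV1 = V1*(sqrt(2*r2/(r1+r2)) - 1) = 1751.07 m/s
V2 = sqrt(mu/r2) = 4459.51 m/s
dV2 = V2*(1 - sqrt(2*r1/(r1+r2))) = 1314.86 m/s
Total dV = 3066 m/s

3066 m/s


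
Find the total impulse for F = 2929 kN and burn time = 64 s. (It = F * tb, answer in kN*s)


It = 2929 * 64 = 187456 kN*s

187456 kN*s


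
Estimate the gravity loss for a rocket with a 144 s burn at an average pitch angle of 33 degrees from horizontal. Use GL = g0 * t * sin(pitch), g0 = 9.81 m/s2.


GL = 9.81 * 144 * sin(33 deg) = 769 m/s

769 m/s


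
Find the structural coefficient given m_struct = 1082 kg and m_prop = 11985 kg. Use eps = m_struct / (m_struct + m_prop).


eps = 1082 / (1082 + 11985) = 0.0828

0.0828


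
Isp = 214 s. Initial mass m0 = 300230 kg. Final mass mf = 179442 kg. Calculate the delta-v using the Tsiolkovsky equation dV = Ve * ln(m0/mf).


Ve = 214 * 9.81 = 2099.34 m/s
dV = 2099.34 * ln(300230/179442) = 1081 m/s

1081 m/s


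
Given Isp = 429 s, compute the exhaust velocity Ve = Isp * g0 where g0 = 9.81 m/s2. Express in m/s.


Ve = Isp * g0 = 429 * 9.81 = 4208.5 m/s

4208.5 m/s


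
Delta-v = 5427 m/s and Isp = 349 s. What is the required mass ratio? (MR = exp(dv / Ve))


Ve = 349 * 9.81 = 3423.69 m/s
MR = exp(5427 / 3423.69) = 4.88

4.88


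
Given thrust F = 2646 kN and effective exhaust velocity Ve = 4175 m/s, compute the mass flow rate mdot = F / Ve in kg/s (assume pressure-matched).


mdot = F / Ve = 2646000 / 4175 = 633.8 kg/s

633.8 kg/s


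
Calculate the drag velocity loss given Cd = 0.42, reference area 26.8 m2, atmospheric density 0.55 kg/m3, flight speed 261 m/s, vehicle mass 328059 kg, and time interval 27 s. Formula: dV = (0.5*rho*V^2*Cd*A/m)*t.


D = 0.5 * 0.55 * 261^2 * 0.42 * 26.8 = 210861.74 N
a = 210861.74 / 328059 = 0.6428 m/s2
dV = 0.6428 * 27 = 17.4 m/s

17.4 m/s


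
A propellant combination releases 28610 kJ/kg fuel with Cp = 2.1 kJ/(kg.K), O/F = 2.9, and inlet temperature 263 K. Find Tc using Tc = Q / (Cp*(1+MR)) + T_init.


Tc = 28610 / (2.1 * (1 + 2.9)) + 263 = 3756 K

3756 K


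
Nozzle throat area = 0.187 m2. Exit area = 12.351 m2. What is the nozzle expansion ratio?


AR = 12.351 / 0.187 = 66.0

66.0


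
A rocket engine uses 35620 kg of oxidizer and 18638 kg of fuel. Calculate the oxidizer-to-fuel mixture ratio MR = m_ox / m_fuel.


MR = 35620 / 18638 = 1.91

1.91


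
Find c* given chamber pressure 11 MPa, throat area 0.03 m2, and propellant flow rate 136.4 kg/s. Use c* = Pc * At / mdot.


c* = 11e6 * 0.03 / 136.4 = 2419 m/s

2419 m/s


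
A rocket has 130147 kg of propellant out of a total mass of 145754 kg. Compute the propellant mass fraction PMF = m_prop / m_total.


PMF = 130147 / 145754 = 0.893

0.893


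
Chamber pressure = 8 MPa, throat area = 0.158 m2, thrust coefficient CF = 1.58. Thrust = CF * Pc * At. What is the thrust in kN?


F = 1.58 * 8e6 * 0.158 = 1.9971e+06 N = 1997.1 kN

1997.1 kN


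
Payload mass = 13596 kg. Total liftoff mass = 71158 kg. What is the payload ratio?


PR = 13596 / 71158 = 0.1911

0.1911


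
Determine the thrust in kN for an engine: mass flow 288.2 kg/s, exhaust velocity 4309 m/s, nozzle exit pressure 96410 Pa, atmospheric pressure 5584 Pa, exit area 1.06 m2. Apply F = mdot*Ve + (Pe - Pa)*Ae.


F = 288.2 * 4309 + (96410 - 5584) * 1.06 = 1.3381e+06 N = 1338.1 kN

1338.1 kN


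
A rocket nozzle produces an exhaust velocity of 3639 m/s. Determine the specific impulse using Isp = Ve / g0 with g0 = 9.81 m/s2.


Isp = Ve / g0 = 3639 / 9.81 = 370.9 s

370.9 s


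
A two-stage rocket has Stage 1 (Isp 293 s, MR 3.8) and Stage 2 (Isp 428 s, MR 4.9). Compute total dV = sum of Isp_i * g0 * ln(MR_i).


dV1 = 293 * 9.81 * ln(3.8) = 3837.2 m/s
dV2 = 428 * 9.81 * ln(4.9) = 6672.7 m/s
Total dV = 3837.2 + 6672.7 = 10509.9 m/s ~ 10510 m/s

10510 m/s


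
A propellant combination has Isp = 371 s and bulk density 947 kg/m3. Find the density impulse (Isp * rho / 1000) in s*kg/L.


rho*Isp = 371 * 947 / 1000 = 351 s*kg/L

351 s*kg/L


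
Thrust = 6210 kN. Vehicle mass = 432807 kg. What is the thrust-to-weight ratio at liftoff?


TWR = 6210000 / (432807 * 9.81) = 1.46

1.46


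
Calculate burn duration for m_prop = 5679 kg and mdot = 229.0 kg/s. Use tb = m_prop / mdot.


tb = 5679 / 229.0 = 24.8 s

24.8 s


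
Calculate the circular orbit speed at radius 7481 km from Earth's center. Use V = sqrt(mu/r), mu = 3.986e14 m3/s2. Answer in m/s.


V = sqrt(3.986e14 / 7481000) = 7299 m/s

7299 m/s


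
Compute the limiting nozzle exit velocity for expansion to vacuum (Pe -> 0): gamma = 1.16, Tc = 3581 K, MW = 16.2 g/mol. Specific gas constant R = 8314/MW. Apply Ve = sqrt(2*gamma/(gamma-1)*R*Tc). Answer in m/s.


R = 8314 / 16.2 = 513.21 J/(kg.K)
Ve = sqrt(2 * 1.16 / (1.16 - 1) * 513.21 * 3581) = 5162 m/s

5162 m/s


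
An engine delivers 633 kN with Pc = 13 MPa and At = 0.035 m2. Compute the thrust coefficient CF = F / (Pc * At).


CF = 633000 / (13e6 * 0.035) = 1.39

1.39


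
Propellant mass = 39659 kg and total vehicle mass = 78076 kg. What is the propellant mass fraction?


PMF = 39659 / 78076 = 0.508

0.508


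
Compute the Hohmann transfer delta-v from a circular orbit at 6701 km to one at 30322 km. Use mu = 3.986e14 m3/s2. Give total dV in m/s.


V1 = sqrt(mu/r1) = 7712.57 m/s
dV1 = V1*(sqrt(2*r2/(r1+r2)) - 1) = 2158.34 m/s
V2 = sqrt(mu/r2) = 3625.68 m/s
dV2 = V2*(1 - sqrt(2*r1/(r1+r2))) = 1444.26 m/s
Total dV = 3603 m/s

3603 m/s


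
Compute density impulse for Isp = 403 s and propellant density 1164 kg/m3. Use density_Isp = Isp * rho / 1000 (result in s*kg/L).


rho*Isp = 403 * 1164 / 1000 = 469 s*kg/L

469 s*kg/L


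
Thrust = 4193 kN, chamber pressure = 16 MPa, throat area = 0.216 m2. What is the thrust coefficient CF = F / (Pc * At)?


CF = 4193000 / (16e6 * 0.216) = 1.21

1.21


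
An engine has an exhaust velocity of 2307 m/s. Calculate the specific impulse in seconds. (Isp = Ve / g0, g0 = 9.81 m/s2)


Isp = Ve / g0 = 2307 / 9.81 = 235.2 s

235.2 s


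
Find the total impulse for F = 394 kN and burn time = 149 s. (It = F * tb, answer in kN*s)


It = 394 * 149 = 58706 kN*s

58706 kN*s


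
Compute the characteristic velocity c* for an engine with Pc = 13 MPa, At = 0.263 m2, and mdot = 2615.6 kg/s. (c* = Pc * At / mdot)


c* = 13e6 * 0.263 / 2615.6 = 1307 m/s

1307 m/s


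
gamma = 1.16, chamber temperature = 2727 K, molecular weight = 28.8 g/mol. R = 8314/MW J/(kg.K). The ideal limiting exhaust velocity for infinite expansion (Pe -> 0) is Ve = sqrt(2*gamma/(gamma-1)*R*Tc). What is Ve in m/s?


R = 8314 / 28.8 = 288.68 J/(kg.K)
Ve = sqrt(2 * 1.16 / (1.16 - 1) * 288.68 * 2727) = 3379 m/s

3379 m/s


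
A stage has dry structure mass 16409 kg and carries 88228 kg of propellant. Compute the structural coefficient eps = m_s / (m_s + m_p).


eps = 16409 / (16409 + 88228) = 0.1568

0.1568


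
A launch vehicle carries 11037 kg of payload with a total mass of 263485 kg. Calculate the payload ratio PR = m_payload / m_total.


PR = 11037 / 263485 = 0.0419

0.0419


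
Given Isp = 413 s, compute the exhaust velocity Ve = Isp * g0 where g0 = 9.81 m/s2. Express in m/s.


Ve = Isp * g0 = 413 * 9.81 = 4051.5 m/s

4051.5 m/s


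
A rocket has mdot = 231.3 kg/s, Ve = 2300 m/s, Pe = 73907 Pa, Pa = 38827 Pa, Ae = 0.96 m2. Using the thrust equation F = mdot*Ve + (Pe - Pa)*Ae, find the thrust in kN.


F = 231.3 * 2300 + (73907 - 38827) * 0.96 = 565667.0 N = 565.7 kN

565.7 kN


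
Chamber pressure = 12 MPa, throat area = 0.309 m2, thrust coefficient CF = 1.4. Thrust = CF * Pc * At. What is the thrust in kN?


F = 1.4 * 12e6 * 0.309 = 5.1912e+06 N = 5191.2 kN

5191.2 kN


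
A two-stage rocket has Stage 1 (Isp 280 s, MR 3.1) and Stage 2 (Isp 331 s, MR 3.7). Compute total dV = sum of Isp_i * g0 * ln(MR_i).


dV1 = 280 * 9.81 * ln(3.1) = 3107.7 m/s
dV2 = 331 * 9.81 * ln(3.7) = 4248.3 m/s
Total dV = 3107.7 + 4248.3 = 7356.0 m/s ~ 7356 m/s

7356 m/s


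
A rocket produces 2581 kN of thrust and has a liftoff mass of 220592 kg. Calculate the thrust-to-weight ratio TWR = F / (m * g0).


TWR = 2581000 / (220592 * 9.81) = 1.19

1.19


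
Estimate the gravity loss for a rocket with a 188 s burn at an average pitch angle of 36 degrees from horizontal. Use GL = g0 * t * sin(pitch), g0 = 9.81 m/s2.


GL = 9.81 * 188 * sin(36 deg) = 1084 m/s

1084 m/s


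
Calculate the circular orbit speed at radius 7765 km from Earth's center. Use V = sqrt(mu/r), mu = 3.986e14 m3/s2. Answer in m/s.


V = sqrt(3.986e14 / 7765000) = 7165 m/s

7165 m/s


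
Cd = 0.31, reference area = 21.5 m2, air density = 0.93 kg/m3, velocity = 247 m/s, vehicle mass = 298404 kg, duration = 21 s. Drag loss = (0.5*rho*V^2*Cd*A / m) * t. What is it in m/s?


D = 0.5 * 0.93 * 247^2 * 0.31 * 21.5 = 189080.62 N
a = 189080.62 / 298404 = 0.6336 m/s2
dV = 0.6336 * 21 = 13.3 m/s

13.3 m/s


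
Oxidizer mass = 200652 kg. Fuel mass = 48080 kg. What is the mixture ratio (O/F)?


MR = 200652 / 48080 = 4.17

4.17


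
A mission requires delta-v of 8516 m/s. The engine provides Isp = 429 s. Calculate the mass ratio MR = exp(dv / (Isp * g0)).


Ve = 429 * 9.81 = 4208.49 m/s
MR = exp(8516 / 4208.49) = 7.565

7.565


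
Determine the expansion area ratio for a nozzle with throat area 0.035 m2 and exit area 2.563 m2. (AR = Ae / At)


AR = 2.563 / 0.035 = 73.2

73.2


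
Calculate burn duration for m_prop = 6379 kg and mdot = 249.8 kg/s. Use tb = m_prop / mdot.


tb = 6379 / 249.8 = 25.5 s

25.5 s


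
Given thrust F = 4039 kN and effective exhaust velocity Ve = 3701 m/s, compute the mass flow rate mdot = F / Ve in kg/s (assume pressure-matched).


mdot = F / Ve = 4039000 / 3701 = 1091.3 kg/s

1091.3 kg/s


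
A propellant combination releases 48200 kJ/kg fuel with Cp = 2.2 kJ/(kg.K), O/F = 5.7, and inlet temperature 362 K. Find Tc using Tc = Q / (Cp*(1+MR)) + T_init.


Tc = 48200 / (2.2 * (1 + 5.7)) + 362 = 3632 K

3632 K


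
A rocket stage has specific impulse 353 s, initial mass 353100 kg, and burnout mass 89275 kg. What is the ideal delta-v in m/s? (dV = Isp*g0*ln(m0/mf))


Ve = 353 * 9.81 = 3462.93 m/s
dV = 3462.93 * ln(353100/89275) = 4762 m/s

4762 m/s


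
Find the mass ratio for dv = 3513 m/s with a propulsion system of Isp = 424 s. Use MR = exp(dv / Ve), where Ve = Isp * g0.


Ve = 424 * 9.81 = 4159.44 m/s
MR = exp(3513 / 4159.44) = 2.327

2.327


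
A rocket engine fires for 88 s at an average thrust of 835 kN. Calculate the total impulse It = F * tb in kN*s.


It = 835 * 88 = 73480 kN*s

73480 kN*s


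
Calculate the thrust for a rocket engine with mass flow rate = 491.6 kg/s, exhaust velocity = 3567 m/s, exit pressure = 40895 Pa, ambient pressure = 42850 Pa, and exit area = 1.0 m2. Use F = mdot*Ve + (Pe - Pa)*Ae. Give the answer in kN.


F = 491.6 * 3567 + (40895 - 42850) * 1.0 = 1.7516e+06 N = 1751.6 kN

1751.6 kN


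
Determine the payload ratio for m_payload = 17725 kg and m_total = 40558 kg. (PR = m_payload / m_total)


PR = 17725 / 40558 = 0.437

0.437


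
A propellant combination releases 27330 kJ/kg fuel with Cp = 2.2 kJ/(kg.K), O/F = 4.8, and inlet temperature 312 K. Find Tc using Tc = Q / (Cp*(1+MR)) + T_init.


Tc = 27330 / (2.2 * (1 + 4.8)) + 312 = 2454 K

2454 K


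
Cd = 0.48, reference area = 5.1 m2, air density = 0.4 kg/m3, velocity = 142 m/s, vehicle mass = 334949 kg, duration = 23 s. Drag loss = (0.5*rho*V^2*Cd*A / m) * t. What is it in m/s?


D = 0.5 * 0.4 * 142^2 * 0.48 * 5.1 = 9872.29 N
a = 9872.29 / 334949 = 0.0295 m/s2
dV = 0.0295 * 23 = 0.7 m/s

0.7 m/s


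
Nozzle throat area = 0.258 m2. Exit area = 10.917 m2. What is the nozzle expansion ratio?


AR = 10.917 / 0.258 = 42.3

42.3


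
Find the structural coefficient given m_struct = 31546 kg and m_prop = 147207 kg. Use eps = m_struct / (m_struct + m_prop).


eps = 31546 / (31546 + 147207) = 0.1765

0.1765


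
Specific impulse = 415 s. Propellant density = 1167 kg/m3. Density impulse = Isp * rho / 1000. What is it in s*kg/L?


rho*Isp = 415 * 1167 / 1000 = 484 s*kg/L

484 s*kg/L


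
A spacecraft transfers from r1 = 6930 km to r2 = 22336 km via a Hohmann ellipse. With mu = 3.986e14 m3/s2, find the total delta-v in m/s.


V1 = sqrt(mu/r1) = 7584.06 m/s
dV1 = V1*(sqrt(2*r2/(r1+r2)) - 1) = 1785.9 m/s
V2 = sqrt(mu/r2) = 4224.41 m/s
dV2 = V2*(1 - sqrt(2*r1/(r1+r2))) = 1317.27 m/s
Total dV = 3103 m/s

3103 m/s


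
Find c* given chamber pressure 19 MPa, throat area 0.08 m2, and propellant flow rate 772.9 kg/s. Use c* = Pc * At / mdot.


c* = 19e6 * 0.08 / 772.9 = 1967 m/s

1967 m/s


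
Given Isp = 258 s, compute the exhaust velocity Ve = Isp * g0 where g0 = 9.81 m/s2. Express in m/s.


Ve = Isp * g0 = 258 * 9.81 = 2531.0 m/s

2531.0 m/s


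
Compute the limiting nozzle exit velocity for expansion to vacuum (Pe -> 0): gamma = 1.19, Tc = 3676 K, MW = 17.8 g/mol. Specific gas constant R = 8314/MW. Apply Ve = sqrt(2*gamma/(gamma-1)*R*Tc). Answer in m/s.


R = 8314 / 17.8 = 467.08 J/(kg.K)
Ve = sqrt(2 * 1.19 / (1.19 - 1) * 467.08 * 3676) = 4638 m/s

4638 m/s


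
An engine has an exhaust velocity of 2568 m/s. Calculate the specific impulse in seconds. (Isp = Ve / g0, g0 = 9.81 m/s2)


Isp = Ve / g0 = 2568 / 9.81 = 261.8 s

261.8 s


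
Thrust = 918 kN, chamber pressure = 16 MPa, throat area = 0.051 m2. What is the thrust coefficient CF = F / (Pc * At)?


CF = 918000 / (16e6 * 0.051) = 1.12

1.12


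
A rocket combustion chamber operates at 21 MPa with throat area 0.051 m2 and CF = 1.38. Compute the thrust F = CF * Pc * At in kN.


F = 1.38 * 21e6 * 0.051 = 1.4780e+06 N = 1478.0 kN

1478.0 kN


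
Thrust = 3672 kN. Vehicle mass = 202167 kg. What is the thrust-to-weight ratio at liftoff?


TWR = 3672000 / (202167 * 9.81) = 1.85

1.85


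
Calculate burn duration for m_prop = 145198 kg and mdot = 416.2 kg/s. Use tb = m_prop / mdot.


tb = 145198 / 416.2 = 348.9 s

348.9 s


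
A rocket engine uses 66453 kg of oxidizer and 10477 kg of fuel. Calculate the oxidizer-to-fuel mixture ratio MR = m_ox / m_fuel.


MR = 66453 / 10477 = 6.34

6.34


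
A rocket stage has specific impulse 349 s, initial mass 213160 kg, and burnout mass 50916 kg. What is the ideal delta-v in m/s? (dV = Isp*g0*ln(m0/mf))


Ve = 349 * 9.81 = 3423.69 m/s
dV = 3423.69 * ln(213160/50916) = 4902 m/s

4902 m/s


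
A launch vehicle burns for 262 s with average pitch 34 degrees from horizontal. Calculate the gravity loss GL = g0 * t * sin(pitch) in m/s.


GL = 9.81 * 262 * sin(34 deg) = 1437 m/s

1437 m/s


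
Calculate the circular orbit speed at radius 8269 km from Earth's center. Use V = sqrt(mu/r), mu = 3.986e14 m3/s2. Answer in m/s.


V = sqrt(3.986e14 / 8269000) = 6943 m/s

6943 m/s


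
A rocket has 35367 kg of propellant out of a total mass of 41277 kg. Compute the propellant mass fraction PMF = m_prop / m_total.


PMF = 35367 / 41277 = 0.857

0.857


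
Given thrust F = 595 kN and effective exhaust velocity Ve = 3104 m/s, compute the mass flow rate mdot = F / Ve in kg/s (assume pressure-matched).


mdot = F / Ve = 595000 / 3104 = 191.7 kg/s

191.7 kg/s


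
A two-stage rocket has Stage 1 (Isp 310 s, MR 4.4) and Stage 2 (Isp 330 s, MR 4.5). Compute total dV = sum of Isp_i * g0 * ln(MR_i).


dV1 = 310 * 9.81 * ln(4.4) = 4505.7 m/s
dV2 = 330 * 9.81 * ln(4.5) = 4869.1 m/s
Total dV = 4505.7 + 4869.1 = 9374.8 m/s ~ 9375 m/s

9375 m/s


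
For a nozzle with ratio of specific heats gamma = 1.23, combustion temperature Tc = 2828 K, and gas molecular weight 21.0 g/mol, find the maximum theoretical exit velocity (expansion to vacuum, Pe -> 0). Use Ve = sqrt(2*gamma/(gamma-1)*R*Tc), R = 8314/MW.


R = 8314 / 21.0 = 395.9 J/(kg.K)
Ve = sqrt(2 * 1.23 / (1.23 - 1) * 395.9 * 2828) = 3460 m/s

3460 m/s
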